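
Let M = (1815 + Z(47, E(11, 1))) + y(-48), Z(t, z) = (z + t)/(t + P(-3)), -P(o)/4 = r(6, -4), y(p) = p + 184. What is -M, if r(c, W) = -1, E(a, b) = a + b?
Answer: -99560/51 ≈ -1952.2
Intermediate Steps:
y(p) = 184 + p
P(o) = 4 (P(o) = -4*(-1) = 4)
Z(t, z) = (t + z)/(4 + t) (Z(t, z) = (z + t)/(t + 4) = (t + z)/(4 + t))
M = 99560/51 (M = (1815 + (47 + (11 + 1))/(4 + 47)) + (184 - 48) = (1815 + (47 + 12)/51) + 136 = (1815 + (1/51)*59) + 136 = (1815 + 59/51) + 136 = 92624/51 + 136 = 99560/51 ≈ 1952.2)
-M = -1*99560/51 = -99560/51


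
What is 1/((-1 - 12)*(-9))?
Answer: 1/117 ≈ 0.0085470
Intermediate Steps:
1/((-1 - 12)*(-9)) = 1/(-13*(-9)) = 1/117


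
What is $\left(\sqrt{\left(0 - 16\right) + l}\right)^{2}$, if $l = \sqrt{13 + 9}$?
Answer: $-16 + \sqrt{22} \approx -11.31$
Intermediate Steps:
$l = \sqrt{22} \approx 4.6904$
$\left(\sqrt{\left(0 - 16\right) + l}\right)^{2} = \left(\sqrt{\left(0 - 16\right) + \sqrt{22}}\right)^{2} = \left(\sqrt{-16 + \sqrt{22}}\right)^{2} = -16 + \sqrt{22}$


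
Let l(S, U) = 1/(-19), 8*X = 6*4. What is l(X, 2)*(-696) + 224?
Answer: 4952/19 ≈ 260.63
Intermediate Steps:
X = 3 (X = (6*4)/8 = (⅛)*24 = 3)
l(S, U) = -1/19
l(X, 2)*(-696) + 224 = -1/19*(-696) + 224 = 696/19 + 224 = 4952/19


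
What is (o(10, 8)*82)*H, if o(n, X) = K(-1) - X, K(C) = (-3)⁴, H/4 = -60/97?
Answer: -1436640/97 ≈ -14811.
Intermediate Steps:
H = -240/97 (H = 4*(-60/97) = -240/97 ≈ -2.4742)
K(C) = 81
o(n, X) = 81 - X
(o(10, 8)*82)*H = ((81 - 1*8)*82)*(-240/97) = ((81 - 8)*82)*(-240/97) = (73*82)*(-240/97) = 5986*(-240/97) = -1436640/97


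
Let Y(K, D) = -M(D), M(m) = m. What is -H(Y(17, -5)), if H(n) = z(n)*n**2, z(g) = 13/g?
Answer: -65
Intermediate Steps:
Y(K, D) = -D
H(n) = 13*n (H(n) = (13/n)*n**2 = 13*n)
-H(Y(17, -5)) = -13*(-1*(-5)) = -13*5 = -1*65 = -65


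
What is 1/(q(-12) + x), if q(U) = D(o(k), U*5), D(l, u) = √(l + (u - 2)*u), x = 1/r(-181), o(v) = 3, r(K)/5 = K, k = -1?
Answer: 905/3049230074 + 819025*√3723/3049230074 ≈ 0.016389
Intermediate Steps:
r(K) = 5*K
x = -1/905 (x = 1/(5*(-181)) = 1/(-905) = -1/905 ≈ -0.0011050)
D(l, u) = √(l + u*(-2 + u)) (D(l, u) = √(l + (-2 + u)*u) = √(l + u*(-2 + u)))
q(U) = √(3 - 10*U + 25*U²) (q(U) = √(3 + (U*5)² - 2*U*5) = √(3 + (5*U)² - 10*U) = √(3 + 25*U² - 10*U) = √(3 - 10*U + 25*U²))
1/(q(-12) + x) = 1/(√(3 - 10*(-12) + 25*(-12)²) - 1/905) = 1/(√(3 + 120 + 25*144) - 1/905) = 1/(√(3 + 120 + 3600) - 1/905) = 1/(√3723 - 1/905) = 1/(-1/905 + √3723)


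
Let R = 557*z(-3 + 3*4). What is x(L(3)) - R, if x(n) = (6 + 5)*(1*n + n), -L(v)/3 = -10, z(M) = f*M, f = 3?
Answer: -14379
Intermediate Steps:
z(M) = 3*M
L(v) = 30 (L(v) = -3*(-10) = 30)
x(n) = 22*n (x(n) = 11*(n + n) = 11*(2*n) = 22*n)
R = 15039 (R = 557*(3*(-3 + 3*4)) = 557*(3*(-3 + 12)) = 557*(3*9) = 557*27 = 15039)
x(L(3)) - R = 22*30 - 1*15039 = 660 - 15039 = -14379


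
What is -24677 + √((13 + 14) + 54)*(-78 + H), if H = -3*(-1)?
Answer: -25352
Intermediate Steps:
H = 3
-24677 + √((13 + 14) + 54)*(-78 + H) = -24677 + √((13 + 14) + 54)*(-78 + 3) = -24677 + √(27 + 54)*(-75) = -24677 + √81*(-75) = -24677 + 9*(-75) = -24677 - 675 = -25352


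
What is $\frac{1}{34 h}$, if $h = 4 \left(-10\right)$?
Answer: $- \frac{1}{1360} \approx -0.00073529$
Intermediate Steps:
$h = -40$
$\frac{1}{34 h} = \frac{1}{34 \left(-40\right)} = \frac{1}{-1360} = - \frac{1}{1360}$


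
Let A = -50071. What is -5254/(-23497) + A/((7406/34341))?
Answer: -250948916663/1080862 ≈ -2.3217e+5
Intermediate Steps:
-5254/(-23497) + A/((7406/34341)) = -5254/(-23497) - 50071/(7406/34341) = -5254*(-1/23497) - 50071/(7406*(1/34341)) = 5254/23497 - 50071/7406/34341 = 5254/23497 - 50071*34341/7406 = 5254/23497 - 10680051/46 = -250948916663/1080862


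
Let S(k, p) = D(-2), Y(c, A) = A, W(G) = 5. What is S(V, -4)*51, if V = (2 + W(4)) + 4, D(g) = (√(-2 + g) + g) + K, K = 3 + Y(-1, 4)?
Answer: 255 + 102*I ≈ 255.0 + 102.0*I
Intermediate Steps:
K = 7 (K = 3 + 4 = 7)
D(g) = 7 + g + √(-2 + g) (D(g) = (√(-2 + g) + g) + 7 = (g + √(-2 + g)) + 7 = 7 + g + √(-2 + g))
V = 11 (V = (2 + 5) + 4 = 7 + 4 = 11)
S(k, p) = 5 + 2*I (S(k, p) = 7 - 2 + √(-2 - 2) = 7 - 2 + √(-4) = 7 - 2 + 2*I = 5 + 2*I)
S(V, -4)*51 = (5 + 2*I)*51 = 255 + 102*I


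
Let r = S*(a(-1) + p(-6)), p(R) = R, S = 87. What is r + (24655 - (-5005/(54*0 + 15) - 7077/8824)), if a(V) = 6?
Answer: 661521215/26472 ≈ 24989.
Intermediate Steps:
r = 0 (r = 87*(6 - 6) = 87*0 = 0)
r + (24655 - (-5005/(54*0 + 15) - 7077/8824)) = 0 + (24655 - (-5005/(54*0 + 15) - 7077/8824)) = 0 + (24655 - (-5005/(0 + 15) - 7077*1/8824)) = 0 + (24655 - (-5005/15 - 7077/8824)) = 0 + (24655 - (-5005*1/15 - 7077/8824)) = 0 + (24655 - (-1001/3 - 7077/8824)) = 0 + (24655 - 1*(-8854055/26472)) = 0 + (24655 + 8854055/26472) = 0 + 661521215/26472 = 661521215/26472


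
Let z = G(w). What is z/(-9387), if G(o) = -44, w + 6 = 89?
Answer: 44/9387 ≈ 0.0046873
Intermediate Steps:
w = 83 (w = -6 + 89 = 83)
z = -44
z/(-9387) = -44/(-9387) = -44*(-1/9387) = 44/9387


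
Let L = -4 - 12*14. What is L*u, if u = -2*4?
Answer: 1376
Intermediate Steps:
u = -8
L = -172 (L = -4 - 168 = -172)
L*u = -172*(-8) = 1376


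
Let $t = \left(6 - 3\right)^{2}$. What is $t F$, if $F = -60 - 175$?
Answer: $-2115$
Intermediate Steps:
$F = -235$ ($F = -60 - 175 = -235$)
$t = 9$ ($t = 3^{2} = 9$)
$t F = 9 \left(-235\right) = -2115$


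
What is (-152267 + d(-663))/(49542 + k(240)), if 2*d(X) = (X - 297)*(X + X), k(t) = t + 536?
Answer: 484213/50318 ≈ 9.6231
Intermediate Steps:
k(t) = 536 + t
d(X) = X*(-297 + X) (d(X) = ((X - 297)*(X + X))/2 = ((-297 + X)*(2*X))/2 = (2*X*(-297 + X))/2 = X*(-297 + X))
(-152267 + d(-663))/(49542 + k(240)) = (-152267 - 663*(-297 - 663))/(49542 + (536 + 240)) = (-152267 - 663*(-960))/(49542 + 776) = (-152267 + 636480)/50318 = 484213*(1/50318) = 484213/50318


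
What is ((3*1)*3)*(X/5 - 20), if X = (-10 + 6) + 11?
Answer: -837/5 ≈ -167.40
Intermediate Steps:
X = 7 (X = -4 + 11 = 7)
((3*1)*3)*(X/5 - 20) = ((3*1)*3)*(7/5 - 20) = (3*3)*(7*(⅕) - 20) = 9*(7/5 - 20) = 9*(-93/5) = -837/5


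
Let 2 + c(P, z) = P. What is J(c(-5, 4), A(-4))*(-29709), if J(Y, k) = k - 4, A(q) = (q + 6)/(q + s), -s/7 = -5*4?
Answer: 8051139/68 ≈ 1.1840e+5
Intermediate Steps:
s = 140 (s = -(-35)*4 = -7*(-20) = 140)
A(q) = (6 + q)/(140 + q) (A(q) = (q + 6)/(q + 140) = (6 + q)/(140 + q))
c(P, z) = -2 + P
J(Y, k) = -4 + k
J(c(-5, 4), A(-4))*(-29709) = (-4 + (6 - 4)/(140 - 4))*(-29709) = (-4 + 2/136)*(-29709) = (-4 + (1/136)*2)*(-29709) = (-4 + 1/68)*(-29709) = -271/68*(-29709) = 8051139/68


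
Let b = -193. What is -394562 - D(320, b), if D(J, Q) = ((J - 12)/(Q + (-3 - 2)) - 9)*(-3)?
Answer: -1183781/3 ≈ -3.9459e+5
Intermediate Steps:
D(J, Q) = 27 - 3*(-12 + J)/(-5 + Q) (D(J, Q) = ((-12 + J)/(Q - 5) - 9)*(-3) = ((-12 + J)/(-5 + Q) - 9)*(-3) = (-9 + (-12 + J)/(-5 + Q))*(-3) = 27 - 3*(-12 + J)/(-5 + Q))
-394562 - D(320, b) = -394562 - 3*(-33 - 1*320 + 9*(-193))/(-5 - 193) = -394562 - 3*(-33 - 320 - 1737)/(-198) = -394562 - 3*(-1)*(-2090)/198 = -394562 - 1*95/3 = -394562 - 95/3 = -1183781/3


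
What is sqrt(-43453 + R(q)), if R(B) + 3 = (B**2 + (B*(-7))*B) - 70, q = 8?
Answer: I*sqrt(43910) ≈ 209.55*I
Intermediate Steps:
R(B) = -73 - 6*B**2 (R(B) = -3 + ((B**2 + (B*(-7))*B) - 70) = -3 + ((B**2 + (-7*B)*B) - 70) = -3 + ((B**2 - 7*B**2) - 70) = -3 + (-6*B**2 - 70) = -3 + (-70 - 6*B**2) = -73 - 6*B**2)
sqrt(-43453 + R(q)) = sqrt(-43453 + (-73 - 6*8**2)) = sqrt(-43453 + (-73 - 6*64)) = sqrt(-43453 + (-73 - 384)) = sqrt(-43453 - 457) = sqrt(-43910) = I*sqrt(43910)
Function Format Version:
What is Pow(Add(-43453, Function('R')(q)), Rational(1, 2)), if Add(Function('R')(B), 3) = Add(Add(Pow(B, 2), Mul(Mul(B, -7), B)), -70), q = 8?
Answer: Mul(I, Pow(43910, Rational(1, 2))) ≈ Mul(209.55, I)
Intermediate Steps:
Function('R')(B) = Add(-73, Mul(-6, Pow(B, 2))) (Function('R')(B) = Add(-3, Add(Add(Pow(B, 2), Mul(Mul(B, -7), B)), -70)) = Add(-3, Add(Add(Pow(B, 2), Mul(Mul(-7, B), B)), -70)) = Add(-3, Add(Add(Pow(B, 2), Mul(-7, Pow(B, 2))), -70)) = Add(-3, Add(Mul(-6, Pow(B, 2)), -70)) = Add(-3, Add(-70, Mul(-6, Pow(B, 2)))) = Add(-73, Mul(-6, Pow(B, 2))))
Pow(Add(-43453, Function('R')(q)), Rational(1, 2)) = Pow(Add(-43453, Add(-73, Mul(-6, Pow(8, 2)))), Rational(1, 2)) = Pow(Add(-43453, Add(-73, Mul(-6, 64))), Rational(1, 2)) = Pow(Add(-43453, Add(-73, -384)), Rational(1, 2)) = Pow(Add(-43453, -457), Rational(1, 2)) = Pow(-43910, Rational(1, 2)) = Mul(I, Pow(43910, Rational(1, 2)))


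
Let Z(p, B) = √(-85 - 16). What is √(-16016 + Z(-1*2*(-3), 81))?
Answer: √(-16016 + I*√101) ≈ 0.0397 + 126.55*I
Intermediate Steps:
Z(p, B) = I*√101 (Z(p, B) = √(-101) = I*√101)
√(-16016 + Z(-1*2*(-3), 81)) = √(-16016 + I*√101)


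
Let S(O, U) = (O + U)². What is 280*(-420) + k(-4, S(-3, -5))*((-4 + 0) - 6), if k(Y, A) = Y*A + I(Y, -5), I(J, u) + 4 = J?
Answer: -114960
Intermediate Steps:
I(J, u) = -4 + J
k(Y, A) = -4 + Y + A*Y (k(Y, A) = Y*A + (-4 + Y) = A*Y + (-4 + Y) = -4 + Y + A*Y)
280*(-420) + k(-4, S(-3, -5))*((-4 + 0) - 6) = 280*(-420) + (-4 - 4 + (-3 - 5)²*(-4))*((-4 + 0) - 6) = -117600 + (-4 - 4 + (-8)²*(-4))*(-4 - 6) = -117600 + (-4 - 4 + 64*(-4))*(-10) = -117600 + (-4 - 4 - 256)*(-10) = -117600 - 264*(-10) = -117600 + 2640 = -114960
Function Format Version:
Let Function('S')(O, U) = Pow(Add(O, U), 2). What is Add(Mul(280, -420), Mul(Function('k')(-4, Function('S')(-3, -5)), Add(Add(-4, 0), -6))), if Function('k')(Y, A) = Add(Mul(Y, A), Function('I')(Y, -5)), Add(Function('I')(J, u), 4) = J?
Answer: -114960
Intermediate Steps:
Function('I')(J, u) = Add(-4, J)
Function('k')(Y, A) = Add(-4, Y, Mul(A, Y)) (Function('k')(Y, A) = Add(Mul(Y, A), Add(-4, Y)) = Add(Mul(A, Y), Add(-4, Y)) = Add(-4, Y, Mul(A, Y)))
Add(Mul(280, -420), Mul(Function('k')(-4, Function('S')(-3, -5)), Add(Add(-4, 0), -6))) = Add(Mul(280, -420), Mul(Add(-4, -4, Mul(Pow(Add(-3, -5), 2), -4)), Add(Add(-4, 0), -6))) = Add(-117600, Mul(Add(-4, -4, Mul(Pow(-8, 2), -4)), Add(-4, -6))) = Add(-117600, Mul(Add(-4, -4, Mul(64, -4)), -10)) = Add(-117600, Mul(Add(-4, -4, -256), -10)) = Add(-117600, Mul(-264, -10)) = Add(-117600, 2640) = -114960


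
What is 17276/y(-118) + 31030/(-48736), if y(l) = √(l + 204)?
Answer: -15515/24368 + 8638*√86/43 ≈ 1862.3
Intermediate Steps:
y(l) = √(204 + l)
17276/y(-118) + 31030/(-48736) = 17276/(√(204 - 118)) + 31030/(-48736) = 17276/(√86) + 31030*(-1/48736) = 17276*(√86/86) - 15515/24368 = 8638*√86/43 - 15515/24368 = -15515/24368 + 8638*√86/43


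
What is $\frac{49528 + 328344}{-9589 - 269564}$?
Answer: $- \frac{377872}{279153} \approx -1.3536$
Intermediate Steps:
$\frac{49528 + 328344}{-9589 - 269564} = \frac{377872}{-279153} = 377872 \left(- \frac{1}{279153}\right) = - \frac{377872}{279153}$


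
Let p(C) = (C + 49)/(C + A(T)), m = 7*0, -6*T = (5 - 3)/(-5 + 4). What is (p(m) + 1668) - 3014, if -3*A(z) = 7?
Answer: -1367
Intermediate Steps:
T = ⅓ (T = -(5 - 3)/(6*(-5 + 4)) = -1/(3*(-1)) = -(-1)/3 = -⅙*(-2) = ⅓ ≈ 0.33333)
A(z) = -7/3 (A(z) = -⅓*7 = -7/3)
m = 0
p(C) = (49 + C)/(-7/3 + C) (p(C) = (C + 49)/(C - 7/3) = (49 + C)/(-7/3 + C))
(p(m) + 1668) - 3014 = (3*(49 + 0)/(-7 + 3*0) + 1668) - 3014 = (3*49/(-7 + 0) + 1668) - 3014 = (3*49/(-7) + 1668) - 3014 = (3*(-⅐)*49 + 1668) - 3014 = (-21 + 1668) - 3014 = 1647 - 3014 = -1367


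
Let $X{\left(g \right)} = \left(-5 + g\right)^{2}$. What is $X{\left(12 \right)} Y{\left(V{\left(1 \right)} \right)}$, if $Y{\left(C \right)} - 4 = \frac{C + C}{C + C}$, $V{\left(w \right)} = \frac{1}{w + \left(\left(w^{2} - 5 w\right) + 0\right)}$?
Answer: $245$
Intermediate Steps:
$V{\left(w \right)} = \frac{1}{w^{2} - 4 w}$ ($V{\left(w \right)} = \frac{1}{w + \left(w^{2} - 5 w\right)} = \frac{1}{w^{2} - 4 w}$)
$Y{\left(C \right)} = 5$ ($Y{\left(C \right)} = 4 + \frac{C + C}{C + C} = 4 + \frac{2 C}{2 C} = 4 + 2 C \frac{1}{2 C} = 4 + 1 = 5$)
$X{\left(12 \right)} Y{\left(V{\left(1 \right)} \right)} = \left(-5 + 12\right)^{2} \cdot 5 = 7^{2} \cdot 5 = 49 \cdot 5 = 245$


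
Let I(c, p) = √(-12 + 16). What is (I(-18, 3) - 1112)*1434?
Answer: -1591740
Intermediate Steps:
I(c, p) = 2 (I(c, p) = √4 = 2)
(I(-18, 3) - 1112)*1434 = (2 - 1112)*1434 = -1110*1434 = -1591740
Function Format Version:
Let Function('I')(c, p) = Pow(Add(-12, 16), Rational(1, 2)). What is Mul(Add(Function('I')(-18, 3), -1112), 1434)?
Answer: -1591740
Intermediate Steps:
Function('I')(c, p) = 2 (Function('I')(c, p) = Pow(4, Rational(1, 2)) = 2)
Mul(Add(Function('I')(-18, 3), -1112), 1434) = Mul(Add(2, -1112), 1434) = Mul(-1110, 1434) = -1591740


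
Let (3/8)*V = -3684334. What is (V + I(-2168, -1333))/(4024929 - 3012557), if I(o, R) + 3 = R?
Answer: -7369670/759279 ≈ -9.7061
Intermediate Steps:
V = -29474672/3 (V = (8/3)*(-3684334) = -29474672/3 ≈ -9.8249e+6)
I(o, R) = -3 + R
(V + I(-2168, -1333))/(4024929 - 3012557) = (-29474672/3 + (-3 - 1333))/(4024929 - 3012557) = (-29474672/3 - 1336)/1012372 = -29478680/3*1/1012372 = -7369670/759279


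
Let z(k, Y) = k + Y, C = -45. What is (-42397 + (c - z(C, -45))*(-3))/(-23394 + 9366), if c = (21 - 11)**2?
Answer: 42967/14028 ≈ 3.0629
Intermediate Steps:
c = 100 (c = 10**2 = 100)
z(k, Y) = Y + k
(-42397 + (c - z(C, -45))*(-3))/(-23394 + 9366) = (-42397 + (100 - (-45 - 45))*(-3))/(-23394 + 9366) = (-42397 + (100 - 1*(-90))*(-3))/(-14028) = (-42397 + (100 + 90)*(-3))*(-1/14028) = (-42397 + 190*(-3))*(-1/14028) = (-42397 - 570)*(-1/14028) = -42967*(-1/14028) = 42967/14028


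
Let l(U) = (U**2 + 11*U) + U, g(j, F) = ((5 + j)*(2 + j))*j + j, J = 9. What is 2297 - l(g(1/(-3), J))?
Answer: 1693868/729 ≈ 2323.6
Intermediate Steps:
g(j, F) = j + j*(2 + j)*(5 + j) (g(j, F) = ((2 + j)*(5 + j))*j + j = j*(2 + j)*(5 + j) + j = j + j*(2 + j)*(5 + j))
l(U) = U**2 + 12*U
2297 - l(g(1/(-3), J)) = 2297 - (1/(-3))*(11 + (1/(-3))**2 + 7*(1/(-3)))*(12 + (1/(-3))*(11 + (1/(-3))**2 + 7*(1/(-3)))) = 2297 - (1*(-1/3))*(11 + (1*(-1/3))**2 + 7*(1*(-1/3)))*(12 + (1*(-1/3))*(11 + (1*(-1/3))**2 + 7*(1*(-1/3)))) = 2297 - (-(11 + (-1/3)**2 + 7*(-1/3))/3)*(12 - (11 + (-1/3)**2 + 7*(-1/3))/3) = 2297 - (-(11 + 1/9 - 7/3)/3)*(12 - (11 + 1/9 - 7/3)/3) = 2297 - (-1/3*79/9)*(12 - 1/3*79/9) = 2297 - (-79)*(12 - 79/27)/27 = 2297 - (-79)*245/(27*27) = 2297 - 1*(-19355/729) = 2297 + 19355/729 = 1693868/729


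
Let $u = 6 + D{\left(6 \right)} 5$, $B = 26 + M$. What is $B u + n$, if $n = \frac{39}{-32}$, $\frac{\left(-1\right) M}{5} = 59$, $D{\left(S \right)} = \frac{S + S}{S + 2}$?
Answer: $- \frac{116247}{32} \approx -3632.7$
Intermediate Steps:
$D{\left(S \right)} = \frac{2 S}{2 + S}$
$M = -295$ ($M = \left(-5\right) 59 = -295$)
$B = -269$ ($B = 26 - 295 = -269$)
$u = \frac{27}{2}$ ($u = 6 + 2 \cdot 6 \frac{1}{2 + 6} \cdot 5 = 6 + 2 \cdot 6 \cdot \frac{1}{8} \cdot 5 = 6 + \frac{3}{2} \cdot 5 = 6 + \frac{15}{2} = \frac{27}{2} \approx 13.5$)
$n = - \frac{39}{32}$ ($n = 39 \left(- \frac{1}{32}\right) = - \frac{39}{32} \approx -1.2188$)
$B u + n = \left(-269\right) \frac{27}{2} - \frac{39}{32} = - \frac{7263}{2} - \frac{39}{32} = - \frac{116247}{32}$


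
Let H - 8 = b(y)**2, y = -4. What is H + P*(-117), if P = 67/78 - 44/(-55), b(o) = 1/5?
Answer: -9303/50 ≈ -186.06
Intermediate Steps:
b(o) = 1/5
P = 647/390 (P = 67*(1/78) - 44*(-1/55) = 67/78 + 4/5 = 647/390 ≈ 1.6590)
H = 201/25 (H = 8 + (1/5)**2 = 8 + 1/25 = 201/25 ≈ 8.0400)
H + P*(-117) = 201/25 + (647/390)*(-117) = 201/25 - 1941/10 = -9303/50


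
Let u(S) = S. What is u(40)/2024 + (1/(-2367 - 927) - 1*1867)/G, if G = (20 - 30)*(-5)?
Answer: -1555100947/41669100 ≈ -37.320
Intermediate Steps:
G = 50 (G = -10*(-5) = 50)
u(40)/2024 + (1/(-2367 - 927) - 1*1867)/G = 40/2024 + (1/(-2367 - 927) - 1*1867)/50 = 40*(1/2024) + (1/(-3294) - 1867)*(1/50) = 5/253 + (-1/3294 - 1867)*(1/50) = 5/253 - 6149899/3294*1/50 = 5/253 - 6149899/164700 = -1555100947/41669100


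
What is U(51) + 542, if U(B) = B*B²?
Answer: 133193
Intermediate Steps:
U(B) = B³
U(51) + 542 = 51³ + 542 = 132651 + 542 = 133193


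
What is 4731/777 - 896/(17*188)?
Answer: 1202007/206941 ≈ 5.8085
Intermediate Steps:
4731/777 - 896/(17*188) = 4731*(1/777) - 896/3196 = 1577/259 - 896*1/3196 = 1577/259 - 224/799 = 1202007/206941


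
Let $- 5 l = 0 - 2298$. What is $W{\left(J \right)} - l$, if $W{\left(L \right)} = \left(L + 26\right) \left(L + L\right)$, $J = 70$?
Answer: $\frac{64902}{5} \approx 12980.0$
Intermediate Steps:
$W{\left(L \right)} = 2 L \left(26 + L\right)$ ($W{\left(L \right)} = \left(26 + L\right) 2 L = 2 L \left(26 + L\right)$)
$l = \frac{2298}{5}$ ($l = - \frac{0 - 2298}{5} = \left(- \frac{1}{5}\right) \left(-2298\right) = \frac{2298}{5} \approx 459.6$)
$W{\left(J \right)} - l = 2 \cdot 70 \left(26 + 70\right) - \frac{2298}{5} = 2 \cdot 70 \cdot 96 - \frac{2298}{5} = 13440 - \frac{2298}{5} = \frac{64902}{5}$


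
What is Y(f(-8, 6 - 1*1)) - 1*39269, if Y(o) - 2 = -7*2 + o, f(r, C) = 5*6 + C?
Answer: -39246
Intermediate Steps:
f(r, C) = 30 + C
Y(o) = -12 + o (Y(o) = 2 + (-7*2 + o) = 2 + (-14 + o) = -12 + o)
Y(f(-8, 6 - 1*1)) - 1*39269 = (-12 + (30 + (6 - 1*1))) - 1*39269 = (-12 + (30 + (6 - 1))) - 39269 = (-12 + (30 + 5)) - 39269 = (-12 + 35) - 39269 = 23 - 39269 = -39246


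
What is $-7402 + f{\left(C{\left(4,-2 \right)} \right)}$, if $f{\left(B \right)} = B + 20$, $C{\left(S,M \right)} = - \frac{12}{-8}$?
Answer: $- \frac{14761}{2} \approx -7380.5$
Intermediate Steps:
$C{\left(S,M \right)} = \frac{3}{2}$ ($C{\left(S,M \right)} = \left(-12\right) \left(- \frac{1}{8}\right) = \frac{3}{2}$)
$f{\left(B \right)} = 20 + B$
$-7402 + f{\left(C{\left(4,-2 \right)} \right)} = -7402 + \left(20 + \frac{3}{2}\right) = -7402 + \frac{43}{2} = - \frac{14761}{2}$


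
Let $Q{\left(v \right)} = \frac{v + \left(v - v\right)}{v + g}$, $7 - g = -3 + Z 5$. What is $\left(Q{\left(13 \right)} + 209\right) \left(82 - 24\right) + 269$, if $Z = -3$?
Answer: $\frac{235806}{19} \approx 12411.0$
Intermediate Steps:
$g = 25$ ($g = 7 - \left(-3 - 15\right) = 7 - -18 = 7 + 18 = 25$)
$Q{\left(v \right)} = \frac{v}{25 + v}$ ($Q{\left(v \right)} = \frac{v + \left(v - v\right)}{v + 25} = \frac{v + 0}{25 + v} = \frac{v}{25 + v}$)
$\left(Q{\left(13 \right)} + 209\right) \left(82 - 24\right) + 269 = \left(\frac{13}{25 + 13} + 209\right) \left(82 - 24\right) + 269 = \left(\frac{13}{38} + 209\right) 58 + 269 = \frac{7955}{38} \cdot 58 + 269 = \frac{230695}{19} + 269 = \frac{235806}{19}$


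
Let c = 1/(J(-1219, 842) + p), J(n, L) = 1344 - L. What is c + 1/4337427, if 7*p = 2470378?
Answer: 32835881/10730325955884 ≈ 3.0601e-6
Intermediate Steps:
p = 2470378/7 (p = (1/7)*2470378 = 2470378/7 ≈ 3.5291e+5)
c = 7/2473892 (c = 1/((1344 - 1*842) + 2470378/7) = 1/((1344 - 842) + 2470378/7) = 1/(502 + 2470378/7) = 1/(2473892/7) = 7/2473892 ≈ 2.8296e-6)
c + 1/4337427 = 7/2473892 + 1/4337427 = 32835881/10730325955884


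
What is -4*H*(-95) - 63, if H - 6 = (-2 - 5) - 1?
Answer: -823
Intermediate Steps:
H = -2 (H = 6 + ((-2 - 5) - 1) = 6 + (-7 - 1) = 6 - 8 = -2)
-4*H*(-95) - 63 = -4*(-2)*(-95) - 63 = 8*(-95) - 63 = -760 - 63 = -823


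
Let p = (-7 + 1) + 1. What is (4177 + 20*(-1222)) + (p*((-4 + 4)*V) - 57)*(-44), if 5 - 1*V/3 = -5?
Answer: -17755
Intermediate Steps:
V = 30 (V = 15 - 3*(-5) = 15 + 15 = 30)
p = -5 (p = -6 + 1 = -5)
(4177 + 20*(-1222)) + (p*((-4 + 4)*V) - 57)*(-44) = (4177 + 20*(-1222)) + (-5*(-4 + 4)*30 - 57)*(-44) = (4177 - 24440) + (-0*30 - 57)*(-44) = -20263 + (-5*0 - 57)*(-44) = -20263 + (0 - 57)*(-44) = -20263 - 57*(-44) = -20263 + 2508 = -17755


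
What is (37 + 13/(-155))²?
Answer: 32741284/24025 ≈ 1362.8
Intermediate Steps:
(37 + 13/(-155))² = (37 + 13*(-1/155))² = (37 - 13/155)² = (5722/155)² = 32741284/24025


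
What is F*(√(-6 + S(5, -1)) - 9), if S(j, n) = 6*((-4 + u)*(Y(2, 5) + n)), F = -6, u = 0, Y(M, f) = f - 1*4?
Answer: 54 - 6*I*√6 ≈ 54.0 - 14.697*I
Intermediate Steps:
Y(M, f) = -4 + f (Y(M, f) = f - 4 = -4 + f)
S(j, n) = -24 - 24*n (S(j, n) = 6*((-4 + 0)*((-4 + 5) + n)) = 6*(-4*(1 + n)) = 6*(-4 - 4*n) = -24 - 24*n)
F*(√(-6 + S(5, -1)) - 9) = -6*(√(-6 + (-24 - 24*(-1))) - 9) = -6*(√(-6 + (-24 + 24)) - 9) = -6*(√(-6 + 0) - 9) = -6*(√(-6) - 9) = -6*(I*√6 - 9) = -6*(-9 + I*√6) = 54 - 6*I*√6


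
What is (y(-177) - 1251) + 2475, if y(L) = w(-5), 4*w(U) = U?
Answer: 4891/4 ≈ 1222.8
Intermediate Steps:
w(U) = U/4
y(L) = -5/4 (y(L) = (¼)*(-5) = -5/4)
(y(-177) - 1251) + 2475 = (-5/4 - 1251) + 2475 = -5009/4 + 2475 = 4891/4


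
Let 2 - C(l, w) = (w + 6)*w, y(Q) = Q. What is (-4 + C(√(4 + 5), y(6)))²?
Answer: 5476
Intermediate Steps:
C(l, w) = 2 - w*(6 + w) (C(l, w) = 2 - (w + 6)*w = 2 - (6 + w)*w = 2 - w*(6 + w))
(-4 + C(√(4 + 5), y(6)))² = (-4 + (2 - 1*6² - 6*6))² = (-4 + (2 - 1*36 - 36))² = (-4 + (2 - 36 - 36))² = (-4 - 70)² = (-74)² = 5476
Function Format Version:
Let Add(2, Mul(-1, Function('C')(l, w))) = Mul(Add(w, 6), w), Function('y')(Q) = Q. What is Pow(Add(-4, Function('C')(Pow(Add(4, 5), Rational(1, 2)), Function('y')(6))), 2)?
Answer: 5476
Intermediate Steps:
Function('C')(l, w) = Add(2, Mul(-1, w, Add(6, w))) (Function('C')(l, w) = Add(2, Mul(-1, Mul(Add(w, 6), w))) = Add(2, Mul(-1, Mul(Add(6, w), w))) = Add(2, Mul(-1, Mul(w, Add(6, w)))) = Add(2, Mul(-1, w, Add(6, w))))
Pow(Add(-4, Function('C')(Pow(Add(4, 5), Rational(1, 2)), Function('y')(6))), 2) = Pow(Add(-4, Add(2, Mul(-1, Pow(6, 2)), Mul(-6, 6))), 2) = Pow(Add(-4, Add(2, Mul(-1, 36), -36)), 2) = Pow(Add(-4, Add(2, -36, -36)), 2) = Pow(Add(-4, -70), 2) = Pow(-74, 2) = 5476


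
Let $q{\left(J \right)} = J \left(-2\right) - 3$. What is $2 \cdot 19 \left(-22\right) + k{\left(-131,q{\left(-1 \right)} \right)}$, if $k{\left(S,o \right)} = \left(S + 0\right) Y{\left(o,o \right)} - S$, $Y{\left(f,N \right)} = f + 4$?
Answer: $-1098$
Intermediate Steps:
$Y{\left(f,N \right)} = 4 + f$
$q{\left(J \right)} = -3 - 2 J$ ($q{\left(J \right)} = - 2 J - 3 = -3 - 2 J$)
$k{\left(S,o \right)} = - S + S \left(4 + o\right)$ ($k{\left(S,o \right)} = \left(S + 0\right) \left(4 + o\right) - S = S \left(4 + o\right) - S = - S + S \left(4 + o\right)$)
$2 \cdot 19 \left(-22\right) + k{\left(-131,q{\left(-1 \right)} \right)} = 2 \cdot 19 \left(-22\right) - 131 \left(3 - 1\right) = 38 \left(-22\right) - 131 \left(3 + \left(-3 + 2\right)\right) = -836 - 131 \left(3 - 1\right) = -836 - 262 = -1098$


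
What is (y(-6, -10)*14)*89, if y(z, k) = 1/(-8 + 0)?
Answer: -623/4 ≈ -155.75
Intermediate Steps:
y(z, k) = -1/8 (y(z, k) = 1/(-8) = -1/8)
(y(-6, -10)*14)*89 = -1/8*14*89 = -7/4*89 = -623/4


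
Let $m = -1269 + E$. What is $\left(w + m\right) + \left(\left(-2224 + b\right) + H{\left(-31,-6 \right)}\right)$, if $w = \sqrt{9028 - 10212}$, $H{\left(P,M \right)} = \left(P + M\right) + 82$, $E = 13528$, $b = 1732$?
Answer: $11812 + 4 i \sqrt{74} \approx 11812.0 + 34.409 i$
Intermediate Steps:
$H{\left(P,M \right)} = 82 + M + P$ ($H{\left(P,M \right)} = \left(M + P\right) + 82 = 82 + M + P$)
$m = 12259$ ($m = -1269 + 13528 = 12259$)
$w = 4 i \sqrt{74}$ ($w = \sqrt{-1184} = 4 i \sqrt{74} \approx 34.409 i$)
$\left(w + m\right) + \left(\left(-2224 + b\right) + H{\left(-31,-6 \right)}\right) = \left(4 i \sqrt{74} + 12259\right) + \left(\left(-2224 + 1732\right) - -45\right) = \left(12259 + 4 i \sqrt{74}\right) + \left(-492 + 45\right) = \left(12259 + 4 i \sqrt{74}\right) - 447 = 11812 + 4 i \sqrt{74}$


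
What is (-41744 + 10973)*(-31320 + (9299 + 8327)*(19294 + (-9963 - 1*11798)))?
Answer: 1338989664402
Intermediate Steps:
(-41744 + 10973)*(-31320 + (9299 + 8327)*(19294 + (-9963 - 1*11798))) = -30771*(-31320 + 17626*(19294 + (-9963 - 11798))) = -30771*(-31320 + 17626*(19294 - 21761)) = -30771*(-31320 + 17626*(-2467)) = -30771*(-31320 - 43483342) = -30771*(-43514662) = 1338989664402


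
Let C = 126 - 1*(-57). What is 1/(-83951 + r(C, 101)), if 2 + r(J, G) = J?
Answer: -1/83770 ≈ -1.1937e-5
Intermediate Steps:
C = 183 (C = 126 + 57 = 183)
r(J, G) = -2 + J
1/(-83951 + r(C, 101)) = 1/(-83951 + (-2 + 183)) = 1/(-83951 + 181) = 1/(-83770) = -1/83770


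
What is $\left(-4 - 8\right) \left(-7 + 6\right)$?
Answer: $12$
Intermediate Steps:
$\left(-4 - 8\right) \left(-7 + 6\right) = \left(-4 - 8\right) \left(-1\right) = \left(-12\right) \left(-1\right) = 12$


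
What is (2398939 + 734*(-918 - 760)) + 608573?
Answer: 1775860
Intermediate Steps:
(2398939 + 734*(-918 - 760)) + 608573 = (2398939 + 734*(-1678)) + 608573 = (2398939 - 1231652) + 608573 = 1167287 + 608573 = 1775860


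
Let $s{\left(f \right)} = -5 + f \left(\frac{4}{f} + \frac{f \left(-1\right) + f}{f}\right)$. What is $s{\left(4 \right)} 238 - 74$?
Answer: $-312$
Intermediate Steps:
$s{\left(f \right)} = -1$ ($s{\left(f \right)} = -5 + f \left(\frac{4}{f} + \frac{- f + f}{f}\right) = -5 + f \left(\frac{4}{f} + \frac{0}{f}\right) = -5 + f \left(\frac{4}{f} + 0\right) = -5 + f \frac{4}{f} = -5 + 4 = -1$)
$s{\left(4 \right)} 238 - 74 = \left(-1\right) 238 - 74 = -238 - 74 = -312$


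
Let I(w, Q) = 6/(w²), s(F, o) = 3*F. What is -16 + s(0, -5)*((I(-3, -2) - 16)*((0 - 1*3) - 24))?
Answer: -16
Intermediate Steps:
I(w, Q) = 6/w²
-16 + s(0, -5)*((I(-3, -2) - 16)*((0 - 1*3) - 24)) = -16 + (3*0)*((6/(-3)² - 16)*((0 - 1*3) - 24)) = -16 + 0*((6*(⅑) - 16)*((0 - 3) - 24)) = -16 + 0*((⅔ - 16)*(-3 - 24)) = -16 + 0*(-46/3*(-27)) = -16 + 0*414 = -16 + 0 = -16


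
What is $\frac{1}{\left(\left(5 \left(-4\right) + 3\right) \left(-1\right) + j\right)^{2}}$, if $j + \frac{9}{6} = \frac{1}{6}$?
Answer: $\frac{9}{2209} \approx 0.0040742$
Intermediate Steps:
$j = - \frac{4}{3}$ ($j = - \frac{3}{2} + \frac{1}{6} = - \frac{4}{3} \approx -1.3333$)
$\frac{1}{\left(\left(5 \left(-4\right) + 3\right) \left(-1\right) + j\right)^{2}} = \frac{1}{\left(\left(5 \left(-4\right) + 3\right) \left(-1\right) - \frac{4}{3}\right)^{2}} = \frac{1}{\left(\left(-20 + 3\right) \left(-1\right) - \frac{4}{3}\right)^{2}} = \frac{1}{\left(\left(-17\right) \left(-1\right) - \frac{4}{3}\right)^{2}} = \frac{1}{\left(17 - \frac{4}{3}\right)^{2}} = \frac{1}{\left(\frac{47}{3}\right)^{2}} = \frac{1}{\frac{2209}{9}} = \frac{9}{2209}$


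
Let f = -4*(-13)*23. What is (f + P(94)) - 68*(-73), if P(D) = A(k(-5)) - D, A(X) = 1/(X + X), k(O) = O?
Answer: 60659/10 ≈ 6065.9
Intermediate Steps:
f = 1196 (f = 52*23 = 1196)
A(X) = 1/(2*X)
P(D) = -⅒ - D (P(D) = (½)/(-5) - D = (½)*(-⅕) - D = -⅒ - D)
(f + P(94)) - 68*(-73) = (1196 + (-⅒ - 1*94)) - 68*(-73) = (1196 + (-⅒ - 94)) + 4964 = (1196 - 941/10) + 4964 = 11019/10 + 4964 = 60659/10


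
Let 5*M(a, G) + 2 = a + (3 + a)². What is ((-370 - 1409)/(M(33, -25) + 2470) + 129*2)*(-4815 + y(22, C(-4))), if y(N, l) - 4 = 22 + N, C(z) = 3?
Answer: -5592916119/4559 ≈ -1.2268e+6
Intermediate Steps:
y(N, l) = 26 + N (y(N, l) = 4 + (22 + N) = 26 + N)
M(a, G) = -⅖ + a/5 + (3 + a)²/5 (M(a, G) = -⅖ + (a + (3 + a)²)/5 = -⅖ + (a/5 + (3 + a)²/5) = -⅖ + a/5 + (3 + a)²/5)
((-370 - 1409)/(M(33, -25) + 2470) + 129*2)*(-4815 + y(22, C(-4))) = ((-370 - 1409)/((-⅖ + (⅕)*33 + (3 + 33)²/5) + 2470) + 129*2)*(-4815 + (26 + 22)) = (-1779/((-⅖ + 33/5 + (⅕)*36²) + 2470) + 258)*(-4815 + 48) = (-1779/((-⅖ + 33/5 + (⅕)*1296) + 2470) + 258)*(-4767) = (-1779/((-⅖ + 33/5 + 1296/5) + 2470) + 258)*(-4767) = (-1779/(1327/5 + 2470) + 258)*(-4767) = (-1779/13677/5 + 258)*(-4767) = (-1779*5/13677 + 258)*(-4767) = (-2965/4559 + 258)*(-4767) = (1173257/4559)*(-4767) = -5592916119/4559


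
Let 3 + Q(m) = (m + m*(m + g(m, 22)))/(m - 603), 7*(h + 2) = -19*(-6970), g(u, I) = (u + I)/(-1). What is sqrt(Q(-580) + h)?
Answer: 5*sqrt(6261521)/91 ≈ 137.49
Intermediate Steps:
g(u, I) = -I - u (g(u, I) = (I + u)*(-1) = -I - u)
h = 132416/7 (h = -2 + (-19*(-6970))/7 = -2 + (1/7)*132430 = -2 + 132430/7 = 132416/7 ≈ 18917.)
Q(m) = -3 - 21*m/(-603 + m) (Q(m) = -3 + (m + m*(m + (-1*22 - m)))/(m - 603) = -3 + (m + m*(m + (-22 - m)))/(-603 + m) = -3 + (m + m*(-22))/(-603 + m) = -3 + (m - 22*m)/(-603 + m) = -3 + (-21*m)/(-603 + m) = -3 - 21*m/(-603 + m))
sqrt(Q(-580) + h) = sqrt(3*(603 - 8*(-580))/(-603 - 580) + 132416/7) = sqrt(3*(603 + 4640)/(-1183) + 132416/7) = sqrt(3*(-1/1183)*5243 + 132416/7) = sqrt(-2247/169 + 132416/7) = sqrt(22362575/1183) = 5*sqrt(6261521)/91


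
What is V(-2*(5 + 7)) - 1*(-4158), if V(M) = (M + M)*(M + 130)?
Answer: -930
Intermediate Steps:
V(M) = 2*M*(130 + M) (V(M) = (2*M)*(130 + M) = 2*M*(130 + M))
V(-2*(5 + 7)) - 1*(-4158) = 2*(-2*(5 + 7))*(130 - 2*(5 + 7)) - 1*(-4158) = 2*(-2*12)*(130 - 2*12) + 4158 = 2*(-24)*(130 - 24) + 4158 = 2*(-24)*106 + 4158 = -5088 + 4158 = -930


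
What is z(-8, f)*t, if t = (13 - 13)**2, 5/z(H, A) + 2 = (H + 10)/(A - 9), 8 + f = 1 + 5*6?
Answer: 0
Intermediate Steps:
f = 23 (f = -8 + (1 + 5*6) = -8 + (1 + 30) = -8 + 31 = 23)
z(H, A) = 5/(-2 + (10 + H)/(-9 + A)) (z(H, A) = 5/(-2 + (H + 10)/(A - 9)) = 5/(-2 + (10 + H)/(-9 + A)))
t = 0 (t = 0**2 = 0)
z(-8, f)*t = (5*(-9 + 23)/(28 - 8 - 2*23))*0 = (5*14/(28 - 8 - 46))*0 = (5*14/(-26))*0 = (5*(-1/26)*14)*0 = -35/13*0 = 0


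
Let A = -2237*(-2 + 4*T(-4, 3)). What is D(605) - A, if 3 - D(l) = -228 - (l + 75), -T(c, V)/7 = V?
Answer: -191471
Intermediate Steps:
T(c, V) = -7*V
D(l) = 306 + l (D(l) = 3 - (-228 - (l + 75)) = 3 - (-228 - (75 + l)) = 3 - (-228 + (-75 - l)) = 3 - (-303 - l) = 3 + (303 + l) = 306 + l)
A = 192382 (A = -2237*(-2 + 4*(-7*3)) = -2237*(-2 + 4*(-21)) = -2237*(-2 - 84) = -2237*(-86) = 192382)
D(605) - A = (306 + 605) - 1*192382 = 911 - 192382 = -191471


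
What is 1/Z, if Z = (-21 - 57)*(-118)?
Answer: 1/9204 ≈ 0.00010865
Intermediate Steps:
Z = 9204 (Z = -78*(-118) = 9204)
1/Z = 1/9204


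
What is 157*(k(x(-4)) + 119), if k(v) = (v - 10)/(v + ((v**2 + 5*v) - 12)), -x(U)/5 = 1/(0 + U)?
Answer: 900081/47 ≈ 19151.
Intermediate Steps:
x(U) = -5/U (x(U) = -5/(0 + U) = -5/U)
k(v) = (-10 + v)/(-12 + v**2 + 6*v) (k(v) = (-10 + v)/(v + (-12 + v**2 + 5*v)) = (-10 + v)/(-12 + v**2 + 6*v))
157*(k(x(-4)) + 119) = 157*((-10 - 5/(-4))/(-12 + (-5/(-4))**2 + 6*(-5/(-4))) + 119) = 157*((-10 - 5*(-1/4))/(-12 + (-5*(-1/4))**2 + 6*(-5*(-1/4))) + 119) = 157*((-10 + 5/4)/(-12 + (5/4)**2 + 6*(5/4)) + 119) = 157*(-35/4/(-12 + 25/16 + 15/2) + 119) = 157*(-35/4/(-47/16) + 119) = 157*(-16/47*(-35/4) + 119) = 157*(140/47 + 119) = 157*(5733/47) = 900081/47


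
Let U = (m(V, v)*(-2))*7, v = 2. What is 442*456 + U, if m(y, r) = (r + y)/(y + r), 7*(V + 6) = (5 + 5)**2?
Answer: 201538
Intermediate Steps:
V = 58/7 (V = -6 + (5 + 5)**2/7 = -6 + (1/7)*10**2 = -6 + (1/7)*100 = -6 + 100/7 = 58/7 ≈ 8.2857)
m(y, r) = 1 (m(y, r) = (r + y)/(r + y) = 1)
U = -14 (U = (1*(-2))*7 = -2*7 = -14)
442*456 + U = 442*456 - 14 = 201552 - 14 = 201538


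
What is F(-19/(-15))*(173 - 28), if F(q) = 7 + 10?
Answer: 2465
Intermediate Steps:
F(q) = 17
F(-19/(-15))*(173 - 28) = 17*(173 - 28) = 17*145 = 2465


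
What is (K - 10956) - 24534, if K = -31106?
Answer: -66596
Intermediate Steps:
(K - 10956) - 24534 = (-31106 - 10956) - 24534 = -42062 - 24534 = -66596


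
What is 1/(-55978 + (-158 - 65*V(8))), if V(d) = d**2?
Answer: -1/60296 ≈ -1.6585e-5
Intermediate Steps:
1/(-55978 + (-158 - 65*V(8))) = 1/(-55978 + (-158 - 65*8**2)) = 1/(-55978 + (-158 - 65*64)) = 1/(-55978 + (-158 - 4160)) = 1/(-55978 - 4318) = 1/(-60296) = -1/60296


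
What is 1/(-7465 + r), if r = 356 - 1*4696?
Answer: -1/11805 ≈ -8.4710e-5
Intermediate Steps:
r = -4340 (r = 356 - 4696 = -4340)
1/(-7465 + r) = 1/(-7465 - 4340) = 1/(-11805) = -1/11805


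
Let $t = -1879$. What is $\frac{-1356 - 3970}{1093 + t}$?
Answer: $\frac{2663}{393} \approx 6.7761$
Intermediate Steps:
$\frac{-1356 - 3970}{1093 + t} = \frac{-1356 - 3970}{1093 - 1879} = - \frac{5326}{-786} = \left(-5326\right) \left(- \frac{1}{786}\right) = \frac{2663}{393}$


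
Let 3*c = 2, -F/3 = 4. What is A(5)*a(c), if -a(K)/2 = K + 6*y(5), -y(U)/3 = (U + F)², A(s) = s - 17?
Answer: -21152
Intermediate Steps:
F = -12 (F = -3*4 = -12)
c = ⅔ (c = (⅓)*2 = ⅔ ≈ 0.66667)
A(s) = -17 + s
y(U) = -3*(-12 + U)² (y(U) = -3*(U - 12)² = -3*(-12 + U)²)
a(K) = 1764 - 2*K (a(K) = -2*(K + 6*(-3*(-12 + 5)²)) = -2*(K + 6*(-3*(-7)²)) = -2*(K + 6*(-3*49)) = -2*(K + 6*(-147)) = -2*(K - 882) = -2*(-882 + K) = 1764 - 2*K)
A(5)*a(c) = (-17 + 5)*(1764 - 2*⅔) = -12*(1764 - 4/3) = -12*5288/3 = -21152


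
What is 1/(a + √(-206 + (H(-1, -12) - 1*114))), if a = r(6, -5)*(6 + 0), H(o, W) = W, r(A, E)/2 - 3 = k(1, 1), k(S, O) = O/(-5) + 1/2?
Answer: 495/23752 - 25*I*√83/23752 ≈ 0.02084 - 0.0095891*I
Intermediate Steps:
k(S, O) = ½ - O/5 (k(S, O) = O*(-⅕) + 1*(½) = -O/5 + ½ = ½ - O/5)
r(A, E) = 33/5 (r(A, E) = 6 + 2*(½ - ⅕*1) = 6 + 2*(½ - ⅕) = 6 + 2*(3/10) = 6 + ⅗ = 33/5)
a = 198/5 (a = 33*(6 + 0)/5 = (33/5)*6 = 198/5 ≈ 39.600)
1/(a + √(-206 + (H(-1, -12) - 1*114))) = 1/(198/5 + √(-206 + (-12 - 1*114))) = 1/(198/5 + √(-206 + (-12 - 114))) = 1/(198/5 + √(-206 - 126)) = 1/(198/5 + √(-332)) = 1/(198/5 + 2*I*√83)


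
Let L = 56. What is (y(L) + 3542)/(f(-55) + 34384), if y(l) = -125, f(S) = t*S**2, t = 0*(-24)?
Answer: 3417/34384 ≈ 0.099378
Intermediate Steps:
t = 0
f(S) = 0 (f(S) = 0*S**2 = 0)
(y(L) + 3542)/(f(-55) + 34384) = (-125 + 3542)/(0 + 34384) = 3417/34384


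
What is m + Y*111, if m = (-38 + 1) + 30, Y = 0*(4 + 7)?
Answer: -7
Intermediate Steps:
Y = 0 (Y = 0*11 = 0)
m = -7 (m = -37 + 30 = -7)
m + Y*111 = -7 + 0*111 = -7 + 0 = -7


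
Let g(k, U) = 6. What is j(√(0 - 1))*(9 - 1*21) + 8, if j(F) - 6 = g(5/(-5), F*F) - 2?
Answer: -112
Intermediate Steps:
j(F) = 10 (j(F) = 6 + (6 - 2) = 6 + 4 = 10)
j(√(0 - 1))*(9 - 1*21) + 8 = 10*(9 - 1*21) + 8 = 10*(9 - 21) + 8 = 10*(-12) + 8 = -120 + 8 = -112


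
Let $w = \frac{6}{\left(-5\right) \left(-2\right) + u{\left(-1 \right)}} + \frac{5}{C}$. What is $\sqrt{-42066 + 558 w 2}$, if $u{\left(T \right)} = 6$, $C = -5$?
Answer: $\frac{3 i \sqrt{19006}}{2} \approx 206.79 i$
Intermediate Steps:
$w = - \frac{5}{8}$ ($w = \frac{6}{\left(-5\right) \left(-2\right) + 6} + \frac{5}{-5} = \frac{6}{10 + 6} + 5 \left(- \frac{1}{5}\right) = \frac{6}{16} - 1 = 6 \cdot \frac{1}{16} - 1 = \frac{3}{8} - 1 = - \frac{5}{8} \approx -0.625$)
$\sqrt{-42066 + 558 w 2} = \sqrt{-42066 + 558 \left(\left(- \frac{5}{8}\right) 2\right)} = \sqrt{-42066 + 558 \left(- \frac{5}{4}\right)} = \sqrt{-42066 - \frac{1395}{2}} = \sqrt{- \frac{85527}{2}} = \frac{3 i \sqrt{19006}}{2}$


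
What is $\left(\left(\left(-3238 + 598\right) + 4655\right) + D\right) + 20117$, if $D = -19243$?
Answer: $2889$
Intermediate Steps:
$\left(\left(\left(-3238 + 598\right) + 4655\right) + D\right) + 20117 = \left(\left(\left(-3238 + 598\right) + 4655\right) - 19243\right) + 20117 = \left(\left(-2640 + 4655\right) - 19243\right) + 20117 = \left(2015 - 19243\right) + 20117 = -17228 + 20117 = 2889$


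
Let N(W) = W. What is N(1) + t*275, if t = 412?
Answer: 113301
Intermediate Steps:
N(1) + t*275 = 1 + 412*275 = 1 + 113300 = 113301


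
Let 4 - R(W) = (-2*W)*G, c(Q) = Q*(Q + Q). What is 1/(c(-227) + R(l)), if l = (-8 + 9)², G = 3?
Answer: 1/103068 ≈ 9.7023e-6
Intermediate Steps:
l = 1 (l = 1² = 1)
c(Q) = 2*Q² (c(Q) = Q*(2*Q) = 2*Q²)
R(W) = 4 + 6*W (R(W) = 4 - (-2*W)*3 = 4 - (-6)*W = 4 + 6*W)
1/(c(-227) + R(l)) = 1/(2*(-227)² + (4 + 6*1)) = 1/(2*51529 + (4 + 6)) = 1/(103058 + 10) = 1/103068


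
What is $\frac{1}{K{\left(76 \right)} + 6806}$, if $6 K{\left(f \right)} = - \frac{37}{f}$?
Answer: $\frac{456}{3103499} \approx 0.00014693$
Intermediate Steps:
$K{\left(f \right)} = - \frac{37}{6 f}$ ($K{\left(f \right)} = \frac{\left(-37\right) \frac{1}{f}}{6} = - \frac{37}{6 f}$)
$\frac{1}{K{\left(76 \right)} + 6806} = \frac{1}{- \frac{37}{6 \cdot 76} + 6806} = \frac{1}{\left(- \frac{37}{6}\right) \frac{1}{76} + 6806} = \frac{1}{- \frac{37}{456} + 6806} = \frac{1}{\frac{3103499}{456}} = \frac{456}{3103499}$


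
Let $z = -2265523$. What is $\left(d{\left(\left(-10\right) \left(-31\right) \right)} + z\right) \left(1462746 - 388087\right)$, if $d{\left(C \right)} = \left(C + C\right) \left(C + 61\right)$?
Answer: $-2187471618477$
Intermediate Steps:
$d{\left(C \right)} = 2 C \left(61 + C\right)$
$\left(d{\left(\left(-10\right) \left(-31\right) \right)} + z\right) \left(1462746 - 388087\right) = \left(2 \left(\left(-10\right) \left(-31\right)\right) \left(61 - -310\right) - 2265523\right) \left(1462746 - 388087\right) = \left(2 \cdot 310 \left(61 + 310\right) - 2265523\right) 1074659 = \left(2 \cdot 310 \cdot 371 - 2265523\right) 1074659 = \left(230020 - 2265523\right) 1074659 = \left(-2035503\right) 1074659 = -2187471618477$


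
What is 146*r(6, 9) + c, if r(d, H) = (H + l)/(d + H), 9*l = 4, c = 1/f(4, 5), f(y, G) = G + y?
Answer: 2485/27 ≈ 92.037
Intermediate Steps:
c = 1/9 (c = 1/(5 + 4) = 1/9 ≈ 0.11111)
l = 4/9 (l = (1/9)*4 = 4/9 ≈ 0.44444)
r(d, H) = (4/9 + H)/(H + d) (r(d, H) = (H + 4/9)/(d + H) = (4/9 + H)/(H + d))
146*r(6, 9) + c = 146*((4/9 + 9)/(9 + 6)) + 1/9 = 146*((85/9)/15) + 1/9 = 146*((1/15)*(85/9)) + 1/9 = 146*(17/27) + 1/9 = 2482/27 + 1/9 = 2485/27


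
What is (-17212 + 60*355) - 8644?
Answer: -4556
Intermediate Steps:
(-17212 + 60*355) - 8644 = (-17212 + 21300) - 8644 = 4088 - 8644 = -4556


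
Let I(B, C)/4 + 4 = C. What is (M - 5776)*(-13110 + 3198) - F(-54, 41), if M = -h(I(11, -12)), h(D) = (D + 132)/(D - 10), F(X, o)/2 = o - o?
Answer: 2117976336/37 ≈ 5.7243e+7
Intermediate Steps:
I(B, C) = -16 + 4*C
F(X, o) = 0 (F(X, o) = 2*(o - o) = 2*0 = 0)
h(D) = (132 + D)/(-10 + D)
M = 34/37 (M = -(132 + (-16 + 4*(-12)))/(-10 + (-16 + 4*(-12))) = -(132 + (-16 - 48))/(-10 + (-16 - 48)) = -(132 - 64)/(-10 - 64) = -68/(-74) = -(-1)*68/74 = -1*(-34/37) = 34/37 ≈ 0.91892)
(M - 5776)*(-13110 + 3198) - F(-54, 41) = (34/37 - 5776)*(-13110 + 3198) - 1*0 = -213678/37*(-9912) + 0 = 2117976336/37 + 0 = 2117976336/37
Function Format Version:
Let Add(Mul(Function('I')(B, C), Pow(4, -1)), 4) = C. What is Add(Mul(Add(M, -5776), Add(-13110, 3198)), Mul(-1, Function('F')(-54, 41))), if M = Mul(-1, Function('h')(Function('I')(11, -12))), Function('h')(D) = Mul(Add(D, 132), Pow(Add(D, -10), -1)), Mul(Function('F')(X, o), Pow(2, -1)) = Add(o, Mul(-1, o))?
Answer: Rational(2117976336, 37) ≈ 5.7243e+7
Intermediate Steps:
Function('I')(B, C) = Add(-16, Mul(4, C))
Function('F')(X, o) = 0 (Function('F')(X, o) = Mul(2, Add(o, Mul(-1, o))) = Mul(2, 0) = 0)
Function('h')(D) = Mul(Pow(Add(-10, D), -1), Add(132, D)) (Function('h')(D) = Mul(Add(132, D), Pow(Add(-10, D), -1)) = Mul(Pow(Add(-10, D), -1), Add(132, D)))
M = Rational(34, 37) (M = Mul(-1, Mul(Pow(Add(-10, Add(-16, Mul(4, -12))), -1), Add(132, Add(-16, Mul(4, -12))))) = Mul(-1, Mul(Pow(Add(-10, Add(-16, -48)), -1), Add(132, Add(-16, -48)))) = Mul(-1, Mul(Pow(Add(-10, -64), -1), Add(132, -64))) = Mul(-1, Mul(Pow(-74, -1), 68)) = Mul(-1, Mul(Rational(-1, 74), 68)) = Mul(-1, Rational(-34, 37)) = Rational(34, 37) ≈ 0.91892)
Add(Mul(Add(M, -5776), Add(-13110, 3198)), Mul(-1, Function('F')(-54, 41))) = Add(Mul(Add(Rational(34, 37), -5776), Add(-13110, 3198)), Mul(-1, 0)) = Add(Mul(Rational(-213678, 37), -9912), 0) = Add(Rational(2117976336, 37), 0) = Rational(2117976336, 37)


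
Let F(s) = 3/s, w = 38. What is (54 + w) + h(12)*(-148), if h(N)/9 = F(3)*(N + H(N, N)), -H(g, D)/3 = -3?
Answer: -27880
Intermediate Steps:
H(g, D) = 9 (H(g, D) = -3*(-3) = 9)
h(N) = 81 + 9*N (h(N) = 9*((3/3)*(N + 9)) = 9*((3*(1/3))*(9 + N)) = 9*(1*(9 + N)) = 9*(9 + N) = 81 + 9*N)
(54 + w) + h(12)*(-148) = (54 + 38) + (81 + 9*12)*(-148) = 92 + (81 + 108)*(-148) = 92 + 189*(-148) = 92 - 27972 = -27880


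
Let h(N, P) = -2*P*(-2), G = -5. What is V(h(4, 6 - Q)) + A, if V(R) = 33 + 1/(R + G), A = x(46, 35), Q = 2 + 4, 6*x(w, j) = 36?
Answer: 194/5 ≈ 38.800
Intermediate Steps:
x(w, j) = 6 (x(w, j) = (1/6)*36 = 6)
Q = 6
h(N, P) = 4*P
A = 6
V(R) = 33 + 1/(-5 + R) (V(R) = 33 + 1/(R - 5) = 33 + 1/(-5 + R))
V(h(4, 6 - Q)) + A = (-164 + 33*(4*(6 - 1*6)))/(-5 + 4*(6 - 1*6)) + 6 = (-164 + 33*(4*(6 - 6)))/(-5 + 4*(6 - 6)) + 6 = (-164 + 33*(4*0))/(-5 + 4*0) + 6 = (-164 + 33*0)/(-5 + 0) + 6 = (-164 + 0)/(-5) + 6 = -1/5*(-164) + 6 = 164/5 + 6 = 194/5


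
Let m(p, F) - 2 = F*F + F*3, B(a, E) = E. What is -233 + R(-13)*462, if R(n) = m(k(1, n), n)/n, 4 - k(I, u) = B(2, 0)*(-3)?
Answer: -64013/13 ≈ -4924.1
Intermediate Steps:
k(I, u) = 4 (k(I, u) = 4 - 0*(-3) = 4 - 1*0 = 4 + 0 = 4)
m(p, F) = 2 + F² + 3*F (m(p, F) = 2 + (F*F + F*3) = 2 + (F² + 3*F) = 2 + F² + 3*F)
R(n) = (2 + n² + 3*n)/n
-233 + R(-13)*462 = -233 + (3 - 13 + 2/(-13))*462 = -233 + (3 - 13 + 2*(-1/13))*462 = -233 + (3 - 13 - 2/13)*462 = -233 - 132/13*462 = -233 - 60984/13 = -64013/13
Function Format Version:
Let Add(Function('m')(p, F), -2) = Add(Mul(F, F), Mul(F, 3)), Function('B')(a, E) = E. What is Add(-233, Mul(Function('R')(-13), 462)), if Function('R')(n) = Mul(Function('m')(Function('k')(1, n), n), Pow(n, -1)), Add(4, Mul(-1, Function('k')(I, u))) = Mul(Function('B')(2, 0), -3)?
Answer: Rational(-64013, 13) ≈ -4924.1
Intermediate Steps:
Function('k')(I, u) = 4 (Function('k')(I, u) = Add(4, Mul(-1, Mul(0, -3))) = Add(4, Mul(-1, 0)) = Add(4, 0) = 4)
Function('m')(p, F) = Add(2, Pow(F, 2), Mul(3, F)) (Function('m')(p, F) = Add(2, Add(Mul(F, F), Mul(F, 3))) = Add(2, Add(Pow(F, 2), Mul(3, F))) = Add(2, Pow(F, 2), Mul(3, F)))
Function('R')(n) = Mul(Pow(n, -1), Add(2, Pow(n, 2), Mul(3, n))) (Function('R')(n) = Mul(Add(2, Pow(n, 2), Mul(3, n)), Pow(n, -1)) = Mul(Pow(n, -1), Add(2, Pow(n, 2), Mul(3, n))))
Add(-233, Mul(Function('R')(-13), 462)) = Add(-233, Mul(Add(3, -13, Mul(2, Pow(-13, -1))), 462)) = Add(-233, Mul(Add(3, -13, Mul(2, Rational(-1, 13))), 462)) = Add(-233, Mul(Add(3, -13, Rational(-2, 13)), 462)) = Add(-233, Mul(Rational(-132, 13), 462)) = Add(-233, Rational(-60984, 13)) = Rational(-64013, 13)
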